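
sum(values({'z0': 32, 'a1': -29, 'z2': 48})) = 51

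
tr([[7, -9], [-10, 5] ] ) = diagonal: 7 + 5
= 12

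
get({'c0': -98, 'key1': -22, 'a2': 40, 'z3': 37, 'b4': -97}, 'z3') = 37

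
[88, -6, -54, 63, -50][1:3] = [-6, -54]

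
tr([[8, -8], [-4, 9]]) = diagonal: 8 + 9
= 17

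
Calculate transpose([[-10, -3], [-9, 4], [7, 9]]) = [[-10, -9, 7], [-3, 4, 9]]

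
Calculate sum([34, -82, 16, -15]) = -47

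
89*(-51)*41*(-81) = 15074019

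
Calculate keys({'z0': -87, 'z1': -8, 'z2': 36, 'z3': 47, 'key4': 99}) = ['z0', 'z1', 'z2', 'z3', 'key4']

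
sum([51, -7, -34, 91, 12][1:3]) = slice → [-7, -34]
(-7) + (-34)
= -41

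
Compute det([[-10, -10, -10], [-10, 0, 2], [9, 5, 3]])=(1)*(-10)*det([[0, 2], [5, 3]]) + (-1)*(-10)*det([[-10, 2], [9, 3]]) + (1)*(-10)*det([[-10, 0], [9, 5]])
= 100 + -480 + 500
= 120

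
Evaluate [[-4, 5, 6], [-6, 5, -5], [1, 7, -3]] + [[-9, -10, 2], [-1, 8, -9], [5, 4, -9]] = [[-13, -5, 8], [-7, 13, -14], [6, 11, -12]]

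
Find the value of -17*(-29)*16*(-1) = -7888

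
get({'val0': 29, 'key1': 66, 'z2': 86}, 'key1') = 66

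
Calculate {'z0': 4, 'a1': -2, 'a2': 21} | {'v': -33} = {'z0': 4, 'a1': -2, 'a2': 21, 'v': -33}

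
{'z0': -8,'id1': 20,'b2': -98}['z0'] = -8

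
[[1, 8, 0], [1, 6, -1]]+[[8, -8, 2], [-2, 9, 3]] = [[9, 0, 2], [-1, 15, 2]]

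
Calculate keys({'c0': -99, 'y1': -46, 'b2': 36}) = ['c0', 'y1', 'b2']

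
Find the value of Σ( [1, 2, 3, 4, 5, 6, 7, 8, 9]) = 45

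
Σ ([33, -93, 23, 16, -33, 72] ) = 18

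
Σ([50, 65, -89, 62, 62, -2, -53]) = 50 + 65 + (-89) + 62 + 62 + (-2) + (-53)
= 95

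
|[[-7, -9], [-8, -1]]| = -65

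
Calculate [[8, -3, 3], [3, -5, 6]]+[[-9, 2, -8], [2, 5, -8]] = [[-1, -1, -5], [5, 0, -2]]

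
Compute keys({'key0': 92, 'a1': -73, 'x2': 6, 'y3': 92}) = ['key0', 'a1', 'x2', 'y3']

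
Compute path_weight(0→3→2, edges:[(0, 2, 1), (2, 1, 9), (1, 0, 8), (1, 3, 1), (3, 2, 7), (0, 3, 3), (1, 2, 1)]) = w(0→3)=3 + w(3→2)=7
= 10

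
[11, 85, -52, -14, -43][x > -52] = keep x where x > -52: 11✓, 85✓, -52✗, -14✓, -43✓
= [11, 85, -14, -43]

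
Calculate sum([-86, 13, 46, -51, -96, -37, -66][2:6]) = -138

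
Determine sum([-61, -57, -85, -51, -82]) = -336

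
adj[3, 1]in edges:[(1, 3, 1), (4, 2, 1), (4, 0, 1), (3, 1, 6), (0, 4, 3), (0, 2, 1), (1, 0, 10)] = 6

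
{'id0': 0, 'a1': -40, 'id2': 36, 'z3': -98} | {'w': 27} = {'id0': 0, 'a1': -40, 'id2': 36, 'z3': -98, 'w': 27}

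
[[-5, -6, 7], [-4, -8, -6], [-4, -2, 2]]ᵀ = [[-5, -4, -4], [-6, -8, -2], [7, -6, 2]]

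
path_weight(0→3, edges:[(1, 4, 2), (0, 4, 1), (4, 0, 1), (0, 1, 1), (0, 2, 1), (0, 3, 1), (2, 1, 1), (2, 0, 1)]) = w(0→3)=1
= 1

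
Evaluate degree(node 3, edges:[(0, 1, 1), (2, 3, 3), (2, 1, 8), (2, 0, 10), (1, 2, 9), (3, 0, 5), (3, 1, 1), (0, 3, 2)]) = 4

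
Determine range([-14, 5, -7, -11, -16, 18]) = 34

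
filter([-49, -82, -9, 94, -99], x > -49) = keep x where x > -49: -49✗, -82✗, -9✓, 94✓, -99✗
= [-9, 94]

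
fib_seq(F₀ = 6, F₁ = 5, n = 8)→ F_2 = F_1 + F_0 = 11
F_3 = F_2 + F_1 = 16
F_4 = F_3 + F_2 = 27
...
= [6, 5, 11, 16, 27, 43, 70, 113]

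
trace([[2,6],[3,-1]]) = 1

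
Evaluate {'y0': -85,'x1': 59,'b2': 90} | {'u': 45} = {'y0': -85, 'x1': 59, 'b2': 90, 'u': 45}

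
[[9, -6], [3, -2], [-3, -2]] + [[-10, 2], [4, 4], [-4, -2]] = [[-1, -4], [7, 2], [-7, -4]]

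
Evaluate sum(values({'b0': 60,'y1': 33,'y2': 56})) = 149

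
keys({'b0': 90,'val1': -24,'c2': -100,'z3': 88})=['b0', 'val1', 'c2', 'z3']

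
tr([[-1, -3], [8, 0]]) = -1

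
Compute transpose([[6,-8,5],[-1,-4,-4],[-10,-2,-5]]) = [[6, -1, -10], [-8, -4, -2], [5, -4, -5]]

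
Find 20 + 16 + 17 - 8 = 45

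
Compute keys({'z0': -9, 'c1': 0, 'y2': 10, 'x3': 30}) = ['z0', 'c1', 'y2', 'x3']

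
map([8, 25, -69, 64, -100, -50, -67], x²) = [64, 625, 4761, 4096, 10000, 2500, 4489]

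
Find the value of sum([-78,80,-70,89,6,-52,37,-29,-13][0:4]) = 21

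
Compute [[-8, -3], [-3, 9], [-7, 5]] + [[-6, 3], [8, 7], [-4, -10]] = [[-14, 0], [5, 16], [-11, -5]]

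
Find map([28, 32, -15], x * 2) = [56, 64, -30]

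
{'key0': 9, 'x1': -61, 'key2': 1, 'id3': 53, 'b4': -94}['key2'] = 1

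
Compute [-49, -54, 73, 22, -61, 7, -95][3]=22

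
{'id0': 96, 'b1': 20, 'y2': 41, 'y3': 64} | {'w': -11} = {'id0': 96, 'b1': 20, 'y2': 41, 'y3': 64, 'w': -11}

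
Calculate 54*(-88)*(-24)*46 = 5246208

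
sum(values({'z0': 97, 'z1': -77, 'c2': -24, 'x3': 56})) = 97 + (-77) + (-24) + 56
= 52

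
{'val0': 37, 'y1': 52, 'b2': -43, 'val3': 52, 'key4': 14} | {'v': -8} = {'val0': 37, 'y1': 52, 'b2': -43, 'val3': 52, 'key4': 14, 'v': -8}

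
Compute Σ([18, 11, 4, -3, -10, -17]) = 3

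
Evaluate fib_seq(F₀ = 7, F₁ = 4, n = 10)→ F_2 = F_1 + F_0 = 11
F_3 = F_2 + F_1 = 15
F_4 = F_3 + F_2 = 26
...
= [7, 4, 11, 15, 26, 41, 67, 108, 175, 283]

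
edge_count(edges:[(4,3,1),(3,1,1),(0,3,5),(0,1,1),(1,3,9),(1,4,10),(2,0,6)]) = 7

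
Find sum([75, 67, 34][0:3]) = slice → [75, 67, 34]
75 + 67 + 34
= 176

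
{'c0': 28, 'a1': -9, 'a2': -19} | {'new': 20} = {'c0': 28, 'a1': -9, 'a2': -19, 'new': 20}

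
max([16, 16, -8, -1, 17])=17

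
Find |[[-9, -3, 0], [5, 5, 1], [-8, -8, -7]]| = (1)*(-9)*det([[5, 1], [-8, -7]]) + (-1)*(-3)*det([[5, 1], [-8, -7]]) + (1)*(0)*det([[5, 5], [-8, -8]])
= 243 + -81 + 0
= 162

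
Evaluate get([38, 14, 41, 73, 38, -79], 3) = 73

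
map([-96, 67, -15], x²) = (-96)²=9216, (67)²=4489, (-15)²=225
= [9216, 4489, 225]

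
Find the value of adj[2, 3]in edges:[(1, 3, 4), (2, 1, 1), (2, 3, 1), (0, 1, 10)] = 1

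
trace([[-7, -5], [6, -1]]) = -8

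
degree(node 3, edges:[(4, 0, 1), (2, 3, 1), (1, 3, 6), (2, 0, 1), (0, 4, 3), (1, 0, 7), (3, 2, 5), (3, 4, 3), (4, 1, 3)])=incident: (2,3), (1,3), (3,2), (3,4)
= 4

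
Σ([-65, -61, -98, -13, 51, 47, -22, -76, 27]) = (-65) + (-61) + (-98) + (-13) + 51 + 47 + (-22) + (-76) + 27
= -210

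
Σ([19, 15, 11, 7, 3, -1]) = 54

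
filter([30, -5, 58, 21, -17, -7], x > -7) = keep x where x > -7: 30✓, -5✓, 58✓, 21✓, -17✗, -7✗
= [30, -5, 58, 21]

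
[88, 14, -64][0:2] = [88, 14]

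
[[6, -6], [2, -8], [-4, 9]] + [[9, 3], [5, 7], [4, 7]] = [[15, -3], [7, -1], [0, 16]]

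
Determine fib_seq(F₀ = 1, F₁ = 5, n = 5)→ [1, 5, 6, 11, 17]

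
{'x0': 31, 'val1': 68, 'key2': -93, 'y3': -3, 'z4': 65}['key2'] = -93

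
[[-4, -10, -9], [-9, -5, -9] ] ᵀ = [[-4, -9], [-10, -5], [-9, -9]]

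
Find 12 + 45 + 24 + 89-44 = 126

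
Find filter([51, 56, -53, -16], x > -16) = keep x where x > -16: 51✓, 56✓, -53✗, -16✗
= [51, 56]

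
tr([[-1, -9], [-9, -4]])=diagonal: (-1) + (-4)
= -5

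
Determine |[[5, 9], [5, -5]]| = -70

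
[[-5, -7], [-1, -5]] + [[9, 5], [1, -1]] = [[4, -2], [0, -6]]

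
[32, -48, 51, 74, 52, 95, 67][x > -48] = [32, 51, 74, 52, 95, 67]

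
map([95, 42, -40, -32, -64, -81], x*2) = 95*2=190, 42*2=84, -40*2=-80, -32*2=-64, -64*2=-128, -81*2=-162
= [190, 84, -80, -64, -128, -162]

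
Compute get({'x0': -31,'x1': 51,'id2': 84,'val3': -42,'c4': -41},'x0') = -31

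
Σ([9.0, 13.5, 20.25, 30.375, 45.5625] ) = 9.0 + 13.5 + 20.25 + 30.375 + 45.5625
= 118.6875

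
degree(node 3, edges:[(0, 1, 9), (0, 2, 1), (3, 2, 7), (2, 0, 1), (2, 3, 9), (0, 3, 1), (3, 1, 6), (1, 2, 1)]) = 4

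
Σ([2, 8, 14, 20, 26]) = 70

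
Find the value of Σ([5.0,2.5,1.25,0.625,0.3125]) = 5.0 + 2.5 + 1.25 + 0.625 + 0.3125
= 9.6875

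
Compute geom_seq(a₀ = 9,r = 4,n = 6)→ [9, 36, 144, 576, 2304, 9216]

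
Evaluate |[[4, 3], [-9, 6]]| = (4)*(6) - (3)*(-9)
= 51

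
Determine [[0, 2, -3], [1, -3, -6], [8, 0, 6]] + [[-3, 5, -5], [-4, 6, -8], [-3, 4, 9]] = [[-3, 7, -8], [-3, 3, -14], [5, 4, 15]]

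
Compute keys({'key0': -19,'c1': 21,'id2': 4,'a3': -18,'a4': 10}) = ['key0', 'c1', 'id2', 'a3', 'a4']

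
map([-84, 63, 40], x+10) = -84+10=-74, 63+10=73, 40+10=50
= [-74, 73, 50]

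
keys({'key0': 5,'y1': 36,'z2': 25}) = ['key0', 'y1', 'z2']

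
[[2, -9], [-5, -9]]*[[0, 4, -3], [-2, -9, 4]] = C[0][0] = (2)*(0) + (-9)*(-2) = 18
C[0][1] = (2)*(4) + (-9)*(-9) = 89
C[0][2] = (2)*(-3) + (-9)*(4) = -42
C[1][0] = (-5)*(0) + (-9)*(-2) = 18
C[1][1] = (-5)*(4) + (-9)*(-9) = 61
C[1][2] = (-5)*(-3) + (-9)*(4) = -21
= [[18, 89, -42], [18, 61, -21]]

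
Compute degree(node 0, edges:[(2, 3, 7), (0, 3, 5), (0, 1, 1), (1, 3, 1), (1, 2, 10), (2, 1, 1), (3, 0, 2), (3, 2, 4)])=incident: (0,3), (0,1), (3,0)
= 3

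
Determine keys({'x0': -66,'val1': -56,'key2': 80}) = ['x0', 'val1', 'key2']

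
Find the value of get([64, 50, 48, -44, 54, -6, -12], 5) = -6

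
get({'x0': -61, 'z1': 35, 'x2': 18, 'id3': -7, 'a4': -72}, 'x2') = 18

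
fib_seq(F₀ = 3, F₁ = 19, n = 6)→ [3, 19, 22, 41, 63, 104]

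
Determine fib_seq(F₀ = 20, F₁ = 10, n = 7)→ F_2 = F_1 + F_0 = 30
F_3 = F_2 + F_1 = 40
F_4 = F_3 + F_2 = 70
...
= [20, 10, 30, 40, 70, 110, 180]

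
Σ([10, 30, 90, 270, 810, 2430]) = 3640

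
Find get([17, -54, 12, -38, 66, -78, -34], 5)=-78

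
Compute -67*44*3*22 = -194568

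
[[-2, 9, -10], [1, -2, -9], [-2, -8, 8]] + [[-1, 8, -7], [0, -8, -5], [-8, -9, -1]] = [[-3, 17, -17], [1, -10, -14], [-10, -17, 7]]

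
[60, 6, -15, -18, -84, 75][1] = 6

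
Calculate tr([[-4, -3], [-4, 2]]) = diagonal: (-4) + 2
= -2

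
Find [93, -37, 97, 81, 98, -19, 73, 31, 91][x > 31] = [93, 97, 81, 98, 73, 91]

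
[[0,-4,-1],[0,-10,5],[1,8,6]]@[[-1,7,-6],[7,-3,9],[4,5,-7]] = [[-32, 7, -29], [-50, 55, -125], [79, 13, 24]]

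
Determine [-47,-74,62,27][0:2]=[-47, -74]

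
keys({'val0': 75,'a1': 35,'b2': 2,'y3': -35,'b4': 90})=['val0', 'a1', 'b2', 'y3', 'b4']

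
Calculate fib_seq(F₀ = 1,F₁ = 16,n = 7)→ F_2 = F_1 + F_0 = 17
F_3 = F_2 + F_1 = 33
F_4 = F_3 + F_2 = 50
...
= [1, 16, 17, 33, 50, 83, 133]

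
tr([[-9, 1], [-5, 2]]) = diagonal: (-9) + 2
= -7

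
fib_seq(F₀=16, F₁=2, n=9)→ F_2 = F_1 + F_0 = 18
F_3 = F_2 + F_1 = 20
F_4 = F_3 + F_2 = 38
...
= [16, 2, 18, 20, 38, 58, 96, 154, 250]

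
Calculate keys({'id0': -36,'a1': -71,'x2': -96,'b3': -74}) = ['id0', 'a1', 'x2', 'b3']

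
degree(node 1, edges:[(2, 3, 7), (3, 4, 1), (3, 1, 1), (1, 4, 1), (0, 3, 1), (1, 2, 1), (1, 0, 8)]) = 4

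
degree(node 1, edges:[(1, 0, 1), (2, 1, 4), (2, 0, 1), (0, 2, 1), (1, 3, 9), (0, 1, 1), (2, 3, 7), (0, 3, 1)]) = 4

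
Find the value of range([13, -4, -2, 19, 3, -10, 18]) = 29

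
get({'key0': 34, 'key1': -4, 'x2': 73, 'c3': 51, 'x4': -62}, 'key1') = -4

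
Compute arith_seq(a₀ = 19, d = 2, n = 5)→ [19, 21, 23, 25, 27]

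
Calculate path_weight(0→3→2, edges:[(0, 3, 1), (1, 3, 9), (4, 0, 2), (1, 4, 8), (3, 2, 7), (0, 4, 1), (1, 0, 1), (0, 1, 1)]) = 8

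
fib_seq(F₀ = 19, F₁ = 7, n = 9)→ [19, 7, 26, 33, 59, 92, 151, 243, 394]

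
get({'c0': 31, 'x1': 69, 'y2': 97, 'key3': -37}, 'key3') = -37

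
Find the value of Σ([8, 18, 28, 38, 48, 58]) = 198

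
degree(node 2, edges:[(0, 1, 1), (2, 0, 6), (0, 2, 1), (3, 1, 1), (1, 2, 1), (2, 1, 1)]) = incident: (2,0), (0,2), (1,2), (2,1)
= 4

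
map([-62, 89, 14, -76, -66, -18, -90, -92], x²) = (-62)²=3844, (89)²=7921, (14)²=196, (-76)²=5776, (-66)²=4356, (-18)²=324, (-90)²=8100, (-92)²=8464
= [3844, 7921, 196, 5776, 4356, 324, 8100, 8464]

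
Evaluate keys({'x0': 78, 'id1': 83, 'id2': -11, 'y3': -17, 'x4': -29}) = ['x0', 'id1', 'id2', 'y3', 'x4']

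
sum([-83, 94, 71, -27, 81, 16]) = (-83) + 94 + 71 + (-27) + 81 + 16
= 152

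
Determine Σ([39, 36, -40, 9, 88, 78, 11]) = 221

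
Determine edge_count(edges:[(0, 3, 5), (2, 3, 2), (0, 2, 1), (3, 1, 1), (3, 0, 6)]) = 5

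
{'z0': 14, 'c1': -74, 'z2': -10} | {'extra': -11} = {'z0': 14, 'c1': -74, 'z2': -10, 'extra': -11}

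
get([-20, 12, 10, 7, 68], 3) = 7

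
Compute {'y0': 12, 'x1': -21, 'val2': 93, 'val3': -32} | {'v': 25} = {'y0': 12, 'x1': -21, 'val2': 93, 'val3': -32, 'v': 25}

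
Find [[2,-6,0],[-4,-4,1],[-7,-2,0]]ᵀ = [[2, -4, -7], [-6, -4, -2], [0, 1, 0]]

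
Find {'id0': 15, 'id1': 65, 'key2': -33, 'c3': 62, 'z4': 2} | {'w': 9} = {'id0': 15, 'id1': 65, 'key2': -33, 'c3': 62, 'z4': 2, 'w': 9}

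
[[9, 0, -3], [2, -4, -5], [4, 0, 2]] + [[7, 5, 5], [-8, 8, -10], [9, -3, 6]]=[[16, 5, 2], [-6, 4, -15], [13, -3, 8]]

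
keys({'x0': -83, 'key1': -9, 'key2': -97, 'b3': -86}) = ['x0', 'key1', 'key2', 'b3']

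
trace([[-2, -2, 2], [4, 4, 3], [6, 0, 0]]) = diagonal: (-2) + 4 + 0
= 2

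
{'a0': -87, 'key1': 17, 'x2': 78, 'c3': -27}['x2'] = 78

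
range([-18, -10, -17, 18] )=36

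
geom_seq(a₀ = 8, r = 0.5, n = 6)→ a_0 = 8*0.5^0 = 8.0
a_1 = 8*0.5^1 = 4.0
a_2 = 8*0.5^2 = 2.0
...
= [8.0, 4.0, 2.0, 1.0, 0.5, 0.25]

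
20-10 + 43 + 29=82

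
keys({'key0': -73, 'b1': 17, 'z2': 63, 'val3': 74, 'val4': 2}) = ['key0', 'b1', 'z2', 'val3', 'val4']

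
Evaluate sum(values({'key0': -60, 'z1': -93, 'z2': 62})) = (-60) + (-93) + 62
= -91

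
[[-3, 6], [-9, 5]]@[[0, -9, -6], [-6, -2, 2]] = [[-36, 15, 30], [-30, 71, 64]]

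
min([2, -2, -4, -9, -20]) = -20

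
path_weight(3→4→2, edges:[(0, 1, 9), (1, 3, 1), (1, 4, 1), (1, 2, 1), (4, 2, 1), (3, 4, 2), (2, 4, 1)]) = 3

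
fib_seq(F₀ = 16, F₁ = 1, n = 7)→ F_2 = F_1 + F_0 = 17
F_3 = F_2 + F_1 = 18
F_4 = F_3 + F_2 = 35
...
= [16, 1, 17, 18, 35, 53, 88]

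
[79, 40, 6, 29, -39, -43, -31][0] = 79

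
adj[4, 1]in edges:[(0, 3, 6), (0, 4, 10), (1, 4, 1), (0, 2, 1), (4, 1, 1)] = 1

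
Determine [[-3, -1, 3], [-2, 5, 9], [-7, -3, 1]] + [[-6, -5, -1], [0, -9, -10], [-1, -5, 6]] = [[-9, -6, 2], [-2, -4, -1], [-8, -8, 7]]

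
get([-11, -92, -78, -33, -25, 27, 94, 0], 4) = -25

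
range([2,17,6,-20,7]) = 37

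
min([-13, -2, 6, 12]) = -13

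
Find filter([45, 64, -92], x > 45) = [64]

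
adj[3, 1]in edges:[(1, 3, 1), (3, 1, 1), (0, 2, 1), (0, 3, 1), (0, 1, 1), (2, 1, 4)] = 1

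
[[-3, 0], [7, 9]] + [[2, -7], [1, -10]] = [[-1, -7], [8, -1]]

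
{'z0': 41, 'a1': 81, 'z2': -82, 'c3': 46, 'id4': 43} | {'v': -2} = {'z0': 41, 'a1': 81, 'z2': -82, 'c3': 46, 'id4': 43, 'v': -2}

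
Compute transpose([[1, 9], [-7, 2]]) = [[1, -7], [9, 2]]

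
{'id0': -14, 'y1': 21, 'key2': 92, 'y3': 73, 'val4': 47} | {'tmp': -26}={'id0': -14, 'y1': 21, 'key2': 92, 'y3': 73, 'val4': 47, 'tmp': -26}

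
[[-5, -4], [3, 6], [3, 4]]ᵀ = [[-5, 3, 3], [-4, 6, 4]]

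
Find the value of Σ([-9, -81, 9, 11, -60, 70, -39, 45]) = -54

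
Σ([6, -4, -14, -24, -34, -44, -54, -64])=6 + (-4) + (-14) + (-24) + (-34) + (-44) + (-54) + (-64)
= -232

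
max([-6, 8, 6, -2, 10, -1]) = 10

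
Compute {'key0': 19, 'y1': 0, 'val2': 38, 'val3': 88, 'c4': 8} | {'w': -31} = {'key0': 19, 'y1': 0, 'val2': 38, 'val3': 88, 'c4': 8, 'w': -31}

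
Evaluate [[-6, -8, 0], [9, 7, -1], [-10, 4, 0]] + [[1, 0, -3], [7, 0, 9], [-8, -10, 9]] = [[-5, -8, -3], [16, 7, 8], [-18, -6, 9]]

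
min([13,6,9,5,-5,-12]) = -12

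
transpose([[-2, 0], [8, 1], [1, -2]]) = [[-2, 8, 1], [0, 1, -2]]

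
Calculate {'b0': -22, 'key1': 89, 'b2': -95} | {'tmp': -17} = {'b0': -22, 'key1': 89, 'b2': -95, 'tmp': -17}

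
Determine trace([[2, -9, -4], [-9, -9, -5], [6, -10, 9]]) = diagonal: 2 + (-9) + 9
= 2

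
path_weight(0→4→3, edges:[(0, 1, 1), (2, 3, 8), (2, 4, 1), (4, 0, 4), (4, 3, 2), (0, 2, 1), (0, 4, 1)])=3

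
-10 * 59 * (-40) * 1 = 23600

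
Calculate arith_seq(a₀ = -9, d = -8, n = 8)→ [-9, -17, -25, -33, -41, -49, -57, -65]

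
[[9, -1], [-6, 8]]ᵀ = [[9, -6], [-1, 8]]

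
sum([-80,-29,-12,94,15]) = -12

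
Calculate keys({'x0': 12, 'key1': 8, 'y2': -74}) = ['x0', 'key1', 'y2']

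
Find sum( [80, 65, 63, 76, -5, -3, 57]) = 333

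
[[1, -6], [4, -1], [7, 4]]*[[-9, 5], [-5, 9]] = C[0][0] = (1)*(-9) + (-6)*(-5) = 21
C[0][1] = (1)*(5) + (-6)*(9) = -49
C[1][0] = (4)*(-9) + (-1)*(-5) = -31
C[1][1] = (4)*(5) + (-1)*(9) = 11
C[2][0] = (7)*(-9) + (4)*(-5) = -83
C[2][1] = (7)*(5) + (4)*(9) = 71
= [[21, -49], [-31, 11], [-83, 71]]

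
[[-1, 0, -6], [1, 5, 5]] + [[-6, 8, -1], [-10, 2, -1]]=[[-7, 8, -7], [-9, 7, 4]]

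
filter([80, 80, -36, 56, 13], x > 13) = keep x where x > 13: 80✓, 80✓, -36✗, 56✓, 13✗
= [80, 80, 56]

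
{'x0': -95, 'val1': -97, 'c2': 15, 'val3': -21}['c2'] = 15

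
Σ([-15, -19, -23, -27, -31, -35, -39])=-189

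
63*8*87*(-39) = -1710072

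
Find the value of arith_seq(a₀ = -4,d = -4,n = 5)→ a_0 = -4 + 0*-4 = -4
a_1 = -4 + 1*-4 = -8
a_2 = -4 + 2*-4 = -12
...
= [-4, -8, -12, -16, -20]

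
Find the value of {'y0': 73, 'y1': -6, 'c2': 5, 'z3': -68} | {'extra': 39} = {'y0': 73, 'y1': -6, 'c2': 5, 'z3': -68, 'extra': 39}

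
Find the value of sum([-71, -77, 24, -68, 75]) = (-71) + (-77) + 24 + (-68) + 75
= -117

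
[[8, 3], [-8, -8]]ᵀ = [[8, -8], [3, -8]]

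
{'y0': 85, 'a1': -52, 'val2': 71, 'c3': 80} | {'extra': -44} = {'y0': 85, 'a1': -52, 'val2': 71, 'c3': 80, 'extra': -44}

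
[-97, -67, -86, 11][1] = -67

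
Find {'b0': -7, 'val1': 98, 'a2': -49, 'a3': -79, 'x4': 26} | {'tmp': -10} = {'b0': -7, 'val1': 98, 'a2': -49, 'a3': -79, 'x4': 26, 'tmp': -10}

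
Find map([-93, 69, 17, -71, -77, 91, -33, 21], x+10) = [-83, 79, 27, -61, -67, 101, -23, 31]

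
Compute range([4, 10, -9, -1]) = 19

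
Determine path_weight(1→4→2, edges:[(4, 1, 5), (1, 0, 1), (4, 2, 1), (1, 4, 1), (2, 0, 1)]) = w(1→4)=1 + w(4→2)=1
= 2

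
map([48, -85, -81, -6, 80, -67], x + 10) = 48+10=58, -85+10=-75, -81+10=-71, -6+10=4, 80+10=90, -67+10=-57
= [58, -75, -71, 4, 90, -57]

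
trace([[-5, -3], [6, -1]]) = diagonal: (-5) + (-1)
= -6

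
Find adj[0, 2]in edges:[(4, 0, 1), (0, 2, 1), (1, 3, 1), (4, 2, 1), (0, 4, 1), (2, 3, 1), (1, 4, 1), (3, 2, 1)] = 1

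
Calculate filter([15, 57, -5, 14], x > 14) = keep x where x > 14: 15✓, 57✓, -5✗, 14✗
= [15, 57]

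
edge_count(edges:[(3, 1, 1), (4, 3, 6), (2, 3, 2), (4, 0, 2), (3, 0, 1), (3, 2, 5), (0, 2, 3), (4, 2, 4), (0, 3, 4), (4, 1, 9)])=10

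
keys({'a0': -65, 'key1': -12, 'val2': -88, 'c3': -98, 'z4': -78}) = ['a0', 'key1', 'val2', 'c3', 'z4']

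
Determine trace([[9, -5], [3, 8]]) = 17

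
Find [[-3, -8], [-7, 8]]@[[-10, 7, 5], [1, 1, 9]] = C[0][0] = (-3)*(-10) + (-8)*(1) = 22
C[0][1] = (-3)*(7) + (-8)*(1) = -29
C[0][2] = (-3)*(5) + (-8)*(9) = -87
C[1][0] = (-7)*(-10) + (8)*(1) = 78
C[1][1] = (-7)*(7) + (8)*(1) = -41
C[1][2] = (-7)*(5) + (8)*(9) = 37
= [[22, -29, -87], [78, -41, 37]]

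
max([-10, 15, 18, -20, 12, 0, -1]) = 18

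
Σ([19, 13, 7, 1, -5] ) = 19 + 13 + 7 + 1 + (-5)
= 35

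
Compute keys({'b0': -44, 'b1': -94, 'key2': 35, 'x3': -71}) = ['b0', 'b1', 'key2', 'x3']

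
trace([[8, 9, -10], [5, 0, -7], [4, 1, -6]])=diagonal: 8 + 0 + (-6)
= 2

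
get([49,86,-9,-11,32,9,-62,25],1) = 86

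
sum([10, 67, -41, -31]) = 5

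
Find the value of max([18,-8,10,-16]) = 18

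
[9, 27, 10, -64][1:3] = [27, 10]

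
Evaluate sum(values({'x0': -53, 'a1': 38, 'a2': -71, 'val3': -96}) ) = -182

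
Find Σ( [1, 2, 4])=7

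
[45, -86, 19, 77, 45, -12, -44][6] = -44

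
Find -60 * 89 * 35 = -186900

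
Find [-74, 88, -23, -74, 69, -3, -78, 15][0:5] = [-74, 88, -23, -74, 69]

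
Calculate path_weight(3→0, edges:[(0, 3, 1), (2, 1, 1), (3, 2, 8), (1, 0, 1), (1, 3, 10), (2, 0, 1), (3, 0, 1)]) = w(3→0)=1
= 1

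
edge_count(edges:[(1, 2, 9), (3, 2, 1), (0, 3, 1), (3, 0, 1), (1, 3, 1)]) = 5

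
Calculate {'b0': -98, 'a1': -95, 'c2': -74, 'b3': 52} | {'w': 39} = {'b0': -98, 'a1': -95, 'c2': -74, 'b3': 52, 'w': 39}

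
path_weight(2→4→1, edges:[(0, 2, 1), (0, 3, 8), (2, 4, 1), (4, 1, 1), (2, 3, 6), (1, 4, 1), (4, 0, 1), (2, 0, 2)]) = w(2→4)=1 + w(4→1)=1
= 2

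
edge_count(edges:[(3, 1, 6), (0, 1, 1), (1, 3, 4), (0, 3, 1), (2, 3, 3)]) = 5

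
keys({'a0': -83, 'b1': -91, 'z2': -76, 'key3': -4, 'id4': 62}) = ['a0', 'b1', 'z2', 'key3', 'id4']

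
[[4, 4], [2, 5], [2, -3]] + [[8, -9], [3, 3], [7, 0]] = [[12, -5], [5, 8], [9, -3]]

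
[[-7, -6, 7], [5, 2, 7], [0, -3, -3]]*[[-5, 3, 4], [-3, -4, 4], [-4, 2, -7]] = [[25, 17, -101], [-59, 21, -21], [21, 6, 9]]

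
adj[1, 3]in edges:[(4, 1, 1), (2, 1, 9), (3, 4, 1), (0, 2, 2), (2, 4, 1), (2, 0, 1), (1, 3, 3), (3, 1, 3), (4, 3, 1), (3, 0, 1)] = 3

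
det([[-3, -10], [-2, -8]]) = (-3)*(-8) - (-10)*(-2)
= 4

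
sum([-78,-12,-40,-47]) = (-78) + (-12) + (-40) + (-47)
= -177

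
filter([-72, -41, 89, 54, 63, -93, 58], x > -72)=[-41, 89, 54, 63, 58]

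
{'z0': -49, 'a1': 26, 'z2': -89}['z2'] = -89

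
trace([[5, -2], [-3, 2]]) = diagonal: 5 + 2
= 7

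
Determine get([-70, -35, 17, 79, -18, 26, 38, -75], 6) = 38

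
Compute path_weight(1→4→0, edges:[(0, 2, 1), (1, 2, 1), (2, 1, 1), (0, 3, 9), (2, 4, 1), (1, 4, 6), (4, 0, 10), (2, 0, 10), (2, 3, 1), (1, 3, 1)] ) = w(1→4)=6 + w(4→0)=10
= 16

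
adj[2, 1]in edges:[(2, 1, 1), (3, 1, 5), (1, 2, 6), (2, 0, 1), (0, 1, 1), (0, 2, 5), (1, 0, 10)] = 1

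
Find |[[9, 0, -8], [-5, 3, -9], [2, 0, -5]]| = (1)*(9)*det([[3, -9], [0, -5]]) + (-1)*(0)*det([[-5, -9], [2, -5]]) + (1)*(-8)*det([[-5, 3], [2, 0]])
= -135 + 0 + 48
= -87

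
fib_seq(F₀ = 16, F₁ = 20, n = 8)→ F_2 = F_1 + F_0 = 36
F_3 = F_2 + F_1 = 56
F_4 = F_3 + F_2 = 92
...
= [16, 20, 36, 56, 92, 148, 240, 388]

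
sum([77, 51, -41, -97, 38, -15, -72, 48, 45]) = 34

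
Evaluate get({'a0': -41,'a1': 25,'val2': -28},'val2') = -28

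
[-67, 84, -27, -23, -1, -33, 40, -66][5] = -33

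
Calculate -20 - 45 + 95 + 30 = 60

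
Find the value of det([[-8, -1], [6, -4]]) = (-8)*(-4) - (-1)*(6)
= 38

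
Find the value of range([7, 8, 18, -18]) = 36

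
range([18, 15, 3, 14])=15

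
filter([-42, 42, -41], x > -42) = [42, -41]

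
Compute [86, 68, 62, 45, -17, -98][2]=62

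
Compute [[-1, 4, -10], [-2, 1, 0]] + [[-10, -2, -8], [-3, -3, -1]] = [[-11, 2, -18], [-5, -2, -1]]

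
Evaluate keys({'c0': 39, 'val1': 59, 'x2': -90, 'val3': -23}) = ['c0', 'val1', 'x2', 'val3']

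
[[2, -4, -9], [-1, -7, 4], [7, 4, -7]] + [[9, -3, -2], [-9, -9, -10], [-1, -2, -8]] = [[11, -7, -11], [-10, -16, -6], [6, 2, -15]]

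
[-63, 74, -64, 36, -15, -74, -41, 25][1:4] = [74, -64, 36]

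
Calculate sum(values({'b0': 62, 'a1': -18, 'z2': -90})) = 62 + (-18) + (-90)
= -46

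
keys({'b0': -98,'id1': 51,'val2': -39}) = ['b0', 'id1', 'val2']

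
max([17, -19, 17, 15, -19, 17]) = 17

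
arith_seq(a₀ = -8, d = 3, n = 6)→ a_0 = -8 + 0*3 = -8
a_1 = -8 + 1*3 = -5
a_2 = -8 + 2*3 = -2
...
= [-8, -5, -2, 1, 4, 7]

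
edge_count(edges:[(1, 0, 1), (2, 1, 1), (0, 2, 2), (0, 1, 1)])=4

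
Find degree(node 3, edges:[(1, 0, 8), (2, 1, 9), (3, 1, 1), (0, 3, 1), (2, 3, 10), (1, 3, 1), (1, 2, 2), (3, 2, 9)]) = 5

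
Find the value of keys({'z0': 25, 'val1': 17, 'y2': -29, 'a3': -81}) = ['z0', 'val1', 'y2', 'a3']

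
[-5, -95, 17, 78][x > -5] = [17, 78]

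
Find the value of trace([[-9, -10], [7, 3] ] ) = -6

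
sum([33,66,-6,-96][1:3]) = 60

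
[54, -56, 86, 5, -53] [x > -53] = [54, 86, 5]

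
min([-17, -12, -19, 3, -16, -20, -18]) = -20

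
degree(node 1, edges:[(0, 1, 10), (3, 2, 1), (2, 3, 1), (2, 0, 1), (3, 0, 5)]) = incident: (0,1)
= 1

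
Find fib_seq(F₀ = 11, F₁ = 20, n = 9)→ [11, 20, 31, 51, 82, 133, 215, 348, 563]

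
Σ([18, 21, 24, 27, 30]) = 18 + 21 + 24 + 27 + 30
= 120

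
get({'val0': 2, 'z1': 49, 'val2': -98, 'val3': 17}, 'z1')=49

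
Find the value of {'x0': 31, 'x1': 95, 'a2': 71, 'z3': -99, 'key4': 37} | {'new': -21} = {'x0': 31, 'x1': 95, 'a2': 71, 'z3': -99, 'key4': 37, 'new': -21}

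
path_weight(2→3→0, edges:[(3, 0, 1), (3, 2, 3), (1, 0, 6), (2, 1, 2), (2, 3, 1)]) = 2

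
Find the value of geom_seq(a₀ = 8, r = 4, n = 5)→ [8, 32, 128, 512, 2048]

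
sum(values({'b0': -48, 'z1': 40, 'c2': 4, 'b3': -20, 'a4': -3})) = -27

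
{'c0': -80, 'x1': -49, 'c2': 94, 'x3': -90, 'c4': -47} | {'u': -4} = {'c0': -80, 'x1': -49, 'c2': 94, 'x3': -90, 'c4': -47, 'u': -4}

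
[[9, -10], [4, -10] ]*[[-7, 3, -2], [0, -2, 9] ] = C[0][0] = (9)*(-7) + (-10)*(0) = -63
C[0][1] = (9)*(3) + (-10)*(-2) = 47
C[0][2] = (9)*(-2) + (-10)*(9) = -108
C[1][0] = (4)*(-7) + (-10)*(0) = -28
C[1][1] = (4)*(3) + (-10)*(-2) = 32
C[1][2] = (4)*(-2) + (-10)*(9) = -98
= [[-63, 47, -108], [-28, 32, -98]]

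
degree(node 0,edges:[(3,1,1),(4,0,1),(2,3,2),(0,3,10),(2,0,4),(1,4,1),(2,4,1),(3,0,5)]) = incident: (4,0), (0,3), (2,0), (3,0)
= 4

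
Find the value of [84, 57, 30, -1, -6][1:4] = [57, 30, -1]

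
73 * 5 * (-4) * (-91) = 132860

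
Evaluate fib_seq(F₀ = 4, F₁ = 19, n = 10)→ [4, 19, 23, 42, 65, 107, 172, 279, 451, 730]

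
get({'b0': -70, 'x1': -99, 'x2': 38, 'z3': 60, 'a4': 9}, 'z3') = 60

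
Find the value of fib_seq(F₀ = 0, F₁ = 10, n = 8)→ [0, 10, 10, 20, 30, 50, 80, 130]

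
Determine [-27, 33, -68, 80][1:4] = [33, -68, 80]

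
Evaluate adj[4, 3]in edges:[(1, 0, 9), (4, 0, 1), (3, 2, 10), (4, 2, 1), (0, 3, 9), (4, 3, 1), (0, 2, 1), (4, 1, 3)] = 1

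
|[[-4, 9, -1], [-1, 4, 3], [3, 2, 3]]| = (1)*(-4)*det([[4, 3], [2, 3]]) + (-1)*(9)*det([[-1, 3], [3, 3]]) + (1)*(-1)*det([[-1, 4], [3, 2]])
= -24 + 108 + 14
= 98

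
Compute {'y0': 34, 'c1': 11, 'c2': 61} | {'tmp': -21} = {'y0': 34, 'c1': 11, 'c2': 61, 'tmp': -21}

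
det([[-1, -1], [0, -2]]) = (-1)*(-2) - (-1)*(0)
= 2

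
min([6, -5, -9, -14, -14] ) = -14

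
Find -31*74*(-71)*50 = 8143700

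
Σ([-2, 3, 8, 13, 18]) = 40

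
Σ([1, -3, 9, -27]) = 1 + -3 + 9 + -27
= -20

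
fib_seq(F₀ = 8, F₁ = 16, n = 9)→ [8, 16, 24, 40, 64, 104, 168, 272, 440]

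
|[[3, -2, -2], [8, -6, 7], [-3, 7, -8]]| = -165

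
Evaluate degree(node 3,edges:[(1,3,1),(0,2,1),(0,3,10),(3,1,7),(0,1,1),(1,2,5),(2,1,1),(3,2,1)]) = 4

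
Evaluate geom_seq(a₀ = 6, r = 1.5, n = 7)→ [6.0, 9.0, 13.5, 20.25, 30.375, 45.5625, 68.34375]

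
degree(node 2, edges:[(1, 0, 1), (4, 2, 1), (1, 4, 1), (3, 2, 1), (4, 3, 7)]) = 2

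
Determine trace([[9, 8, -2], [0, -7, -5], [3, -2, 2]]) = diagonal: 9 + (-7) + 2
= 4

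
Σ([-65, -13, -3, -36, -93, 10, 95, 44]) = -61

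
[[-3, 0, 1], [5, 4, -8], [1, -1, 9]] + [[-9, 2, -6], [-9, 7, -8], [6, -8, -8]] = [[-12, 2, -5], [-4, 11, -16], [7, -9, 1]]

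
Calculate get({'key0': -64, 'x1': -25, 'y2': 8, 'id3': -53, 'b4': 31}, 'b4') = 31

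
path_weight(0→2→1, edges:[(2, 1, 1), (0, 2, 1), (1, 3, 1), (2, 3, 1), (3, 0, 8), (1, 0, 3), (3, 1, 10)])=w(0→2)=1 + w(2→1)=1
= 2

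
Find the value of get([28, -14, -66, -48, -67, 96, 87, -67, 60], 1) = -14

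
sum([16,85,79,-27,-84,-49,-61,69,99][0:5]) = slice → [16, 85, 79, -27, -84]
16 + 85 + 79 + (-27) + (-84)
= 69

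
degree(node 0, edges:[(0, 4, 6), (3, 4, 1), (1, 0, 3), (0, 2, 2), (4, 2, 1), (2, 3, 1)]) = 3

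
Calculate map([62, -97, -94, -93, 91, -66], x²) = [3844, 9409, 8836, 8649, 8281, 4356]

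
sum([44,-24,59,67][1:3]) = slice → [-24, 59]
(-24) + 59
= 35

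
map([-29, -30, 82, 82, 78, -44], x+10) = -29+10=-19, -30+10=-20, 82+10=92, 82+10=92, 78+10=88, -44+10=-34
= [-19, -20, 92, 92, 88, -34]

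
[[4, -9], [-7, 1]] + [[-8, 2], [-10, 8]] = [[-4, -7], [-17, 9]]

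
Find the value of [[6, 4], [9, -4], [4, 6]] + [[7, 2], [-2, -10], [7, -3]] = [[13, 6], [7, -14], [11, 3]]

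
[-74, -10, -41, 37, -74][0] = -74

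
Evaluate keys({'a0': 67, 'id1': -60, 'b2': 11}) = ['a0', 'id1', 'b2']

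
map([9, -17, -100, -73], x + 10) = 9+10=19, -17+10=-7, -100+10=-90, -73+10=-63
= [19, -7, -90, -63]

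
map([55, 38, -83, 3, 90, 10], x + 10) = [65, 48, -73, 13, 100, 20]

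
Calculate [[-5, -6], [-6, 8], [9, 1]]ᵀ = [[-5, -6, 9], [-6, 8, 1]]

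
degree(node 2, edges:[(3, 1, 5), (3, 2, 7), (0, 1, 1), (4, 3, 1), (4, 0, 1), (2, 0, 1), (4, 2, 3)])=incident: (3,2), (2,0), (4,2)
= 3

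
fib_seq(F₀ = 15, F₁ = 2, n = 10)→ F_2 = F_1 + F_0 = 17
F_3 = F_2 + F_1 = 19
F_4 = F_3 + F_2 = 36
...
= [15, 2, 17, 19, 36, 55, 91, 146, 237, 383]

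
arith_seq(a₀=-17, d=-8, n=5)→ [-17, -25, -33, -41, -49]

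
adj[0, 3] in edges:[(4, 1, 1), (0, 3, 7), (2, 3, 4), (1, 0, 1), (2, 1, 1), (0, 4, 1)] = 7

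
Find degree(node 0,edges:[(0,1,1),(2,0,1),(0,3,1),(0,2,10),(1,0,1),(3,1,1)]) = 5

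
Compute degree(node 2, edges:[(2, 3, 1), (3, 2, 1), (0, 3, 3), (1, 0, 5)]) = 2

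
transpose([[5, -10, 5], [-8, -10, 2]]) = [[5, -8], [-10, -10], [5, 2]]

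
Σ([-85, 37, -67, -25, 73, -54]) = -121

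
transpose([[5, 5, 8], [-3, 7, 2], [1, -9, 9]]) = [[5, -3, 1], [5, 7, -9], [8, 2, 9]]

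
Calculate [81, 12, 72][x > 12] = keep x where x > 12: 81✓, 12✗, 72✓
= [81, 72]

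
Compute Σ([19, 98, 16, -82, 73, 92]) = 216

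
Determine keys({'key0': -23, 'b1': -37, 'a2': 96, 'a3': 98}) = ['key0', 'b1', 'a2', 'a3']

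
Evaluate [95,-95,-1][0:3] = [95, -95, -1]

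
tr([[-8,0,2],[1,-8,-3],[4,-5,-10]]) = -26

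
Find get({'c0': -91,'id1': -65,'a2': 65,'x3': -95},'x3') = -95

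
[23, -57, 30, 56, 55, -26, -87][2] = 30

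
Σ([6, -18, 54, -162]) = -120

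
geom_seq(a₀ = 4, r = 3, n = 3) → [4, 12, 36]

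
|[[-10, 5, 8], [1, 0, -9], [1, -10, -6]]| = 805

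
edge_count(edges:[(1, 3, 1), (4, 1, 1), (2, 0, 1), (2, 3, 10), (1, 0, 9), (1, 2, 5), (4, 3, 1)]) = 7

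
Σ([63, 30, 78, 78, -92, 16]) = 63 + 30 + 78 + 78 + (-92) + 16
= 173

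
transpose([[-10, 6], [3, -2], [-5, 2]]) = [[-10, 3, -5], [6, -2, 2]]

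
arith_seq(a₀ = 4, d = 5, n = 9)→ [4, 9, 14, 19, 24, 29, 34, 39, 44]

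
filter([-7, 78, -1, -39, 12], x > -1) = keep x where x > -1: -7✗, 78✓, -1✗, -39✗, 12✓
= [78, 12]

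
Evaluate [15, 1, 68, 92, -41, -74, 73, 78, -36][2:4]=[68, 92]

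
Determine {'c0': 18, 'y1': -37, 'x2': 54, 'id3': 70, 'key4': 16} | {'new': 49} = {'c0': 18, 'y1': -37, 'x2': 54, 'id3': 70, 'key4': 16, 'new': 49}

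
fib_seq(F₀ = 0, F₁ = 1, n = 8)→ [0, 1, 1, 2, 3, 5, 8, 13]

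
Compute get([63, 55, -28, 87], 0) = 63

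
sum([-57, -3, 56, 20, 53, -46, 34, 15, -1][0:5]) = slice → [-57, -3, 56, 20, 53]
(-57) + (-3) + 56 + 20 + 53
= 69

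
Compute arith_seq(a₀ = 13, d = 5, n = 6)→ [13, 18, 23, 28, 33, 38]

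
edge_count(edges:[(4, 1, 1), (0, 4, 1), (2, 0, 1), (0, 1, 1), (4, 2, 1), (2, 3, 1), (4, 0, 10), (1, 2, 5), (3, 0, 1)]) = 9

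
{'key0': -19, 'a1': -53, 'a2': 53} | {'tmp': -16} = {'key0': -19, 'a1': -53, 'a2': 53, 'tmp': -16}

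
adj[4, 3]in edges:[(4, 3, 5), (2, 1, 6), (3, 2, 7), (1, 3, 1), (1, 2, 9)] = 5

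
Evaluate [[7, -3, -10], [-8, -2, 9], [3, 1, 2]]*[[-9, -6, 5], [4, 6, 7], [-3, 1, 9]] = C[0][0] = (7)*(-9) + (-3)*(4) + (-10)*(-3) = -45
C[0][1] = (7)*(-6) + (-3)*(6) + (-10)*(1) = -70
C[0][2] = (7)*(5) + (-3)*(7) + (-10)*(9) = -76
C[1][0] = (-8)*(-9) + (-2)*(4) + (9)*(-3) = 37
C[1][1] = (-8)*(-6) + (-2)*(6) + (9)*(1) = 45
C[1][2] = (-8)*(5) + (-2)*(7) + (9)*(9) = 27
... (3 more cells)
= [[-45, -70, -76], [37, 45, 27], [-29, -10, 40]]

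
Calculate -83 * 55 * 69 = -314985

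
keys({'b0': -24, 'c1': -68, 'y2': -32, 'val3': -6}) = ['b0', 'c1', 'y2', 'val3']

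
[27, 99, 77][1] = 99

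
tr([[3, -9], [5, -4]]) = -1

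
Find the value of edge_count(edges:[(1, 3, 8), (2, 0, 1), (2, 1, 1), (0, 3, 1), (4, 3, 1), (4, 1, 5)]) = 6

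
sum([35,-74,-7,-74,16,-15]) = 35 + (-74) + (-7) + (-74) + 16 + (-15)
= -119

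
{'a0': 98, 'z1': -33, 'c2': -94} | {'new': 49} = {'a0': 98, 'z1': -33, 'c2': -94, 'new': 49}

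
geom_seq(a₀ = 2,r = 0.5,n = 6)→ [2.0, 1.0, 0.5, 0.25, 0.125, 0.0625]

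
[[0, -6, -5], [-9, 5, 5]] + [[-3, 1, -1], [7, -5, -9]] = [[-3, -5, -6], [-2, 0, -4]]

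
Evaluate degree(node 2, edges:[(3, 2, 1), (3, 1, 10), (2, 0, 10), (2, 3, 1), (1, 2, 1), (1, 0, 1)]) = 4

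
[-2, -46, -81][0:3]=[-2, -46, -81]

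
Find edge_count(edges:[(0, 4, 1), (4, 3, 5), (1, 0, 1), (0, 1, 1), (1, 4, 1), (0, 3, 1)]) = 6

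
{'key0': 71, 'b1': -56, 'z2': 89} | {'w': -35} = {'key0': 71, 'b1': -56, 'z2': 89, 'w': -35}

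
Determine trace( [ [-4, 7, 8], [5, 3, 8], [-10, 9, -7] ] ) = -8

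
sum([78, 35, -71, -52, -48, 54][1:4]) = -88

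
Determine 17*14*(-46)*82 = -897736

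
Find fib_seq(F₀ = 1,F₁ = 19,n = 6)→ [1, 19, 20, 39, 59, 98]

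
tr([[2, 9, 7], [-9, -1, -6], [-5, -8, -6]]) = diagonal: 2 + (-1) + (-6)
= -5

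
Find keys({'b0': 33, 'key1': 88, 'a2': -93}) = ['b0', 'key1', 'a2']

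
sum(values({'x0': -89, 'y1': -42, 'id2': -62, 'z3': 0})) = (-89) + (-42) + (-62) + 0
= -193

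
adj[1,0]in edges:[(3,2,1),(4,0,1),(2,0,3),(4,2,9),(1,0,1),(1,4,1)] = 1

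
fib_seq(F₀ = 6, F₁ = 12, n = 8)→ F_2 = F_1 + F_0 = 18
F_3 = F_2 + F_1 = 30
F_4 = F_3 + F_2 = 48
...
= [6, 12, 18, 30, 48, 78, 126, 204]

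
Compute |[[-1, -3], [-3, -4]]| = -5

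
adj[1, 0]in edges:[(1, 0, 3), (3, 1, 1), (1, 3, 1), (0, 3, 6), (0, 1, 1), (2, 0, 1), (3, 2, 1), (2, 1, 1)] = 3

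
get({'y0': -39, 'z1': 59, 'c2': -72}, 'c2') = -72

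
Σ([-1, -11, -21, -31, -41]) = -105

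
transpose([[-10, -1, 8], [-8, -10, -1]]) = [[-10, -8], [-1, -10], [8, -1]]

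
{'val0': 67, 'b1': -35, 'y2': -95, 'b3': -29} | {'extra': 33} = {'val0': 67, 'b1': -35, 'y2': -95, 'b3': -29, 'extra': 33}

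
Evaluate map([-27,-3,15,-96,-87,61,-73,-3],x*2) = -27*2=-54, -3*2=-6, 15*2=30, -96*2=-192, -87*2=-174, 61*2=122, -73*2=-146, -3*2=-6
= [-54, -6, 30, -192, -174, 122, -146, -6]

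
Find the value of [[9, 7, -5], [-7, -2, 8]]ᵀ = [[9, -7], [7, -2], [-5, 8]]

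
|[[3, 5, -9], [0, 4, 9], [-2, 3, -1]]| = (1)*(3)*det([[4, 9], [3, -1]]) + (-1)*(5)*det([[0, 9], [-2, -1]]) + (1)*(-9)*det([[0, 4], [-2, 3]])
= -93 + -90 + -72
= -255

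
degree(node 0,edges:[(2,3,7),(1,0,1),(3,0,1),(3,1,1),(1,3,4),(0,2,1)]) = 3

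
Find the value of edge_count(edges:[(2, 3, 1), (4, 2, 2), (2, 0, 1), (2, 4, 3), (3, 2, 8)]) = 5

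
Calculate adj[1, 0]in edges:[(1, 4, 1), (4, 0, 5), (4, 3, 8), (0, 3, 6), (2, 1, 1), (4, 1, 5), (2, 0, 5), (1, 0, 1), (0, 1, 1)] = 1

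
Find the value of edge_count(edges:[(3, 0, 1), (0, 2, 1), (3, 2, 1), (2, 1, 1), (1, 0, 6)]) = 5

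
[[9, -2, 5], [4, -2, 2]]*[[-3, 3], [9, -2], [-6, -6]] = C[0][0] = (9)*(-3) + (-2)*(9) + (5)*(-6) = -75
C[0][1] = (9)*(3) + (-2)*(-2) + (5)*(-6) = 1
C[1][0] = (4)*(-3) + (-2)*(9) + (2)*(-6) = -42
C[1][1] = (4)*(3) + (-2)*(-2) + (2)*(-6) = 4
= [[-75, 1], [-42, 4]]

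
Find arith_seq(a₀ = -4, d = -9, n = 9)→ a_0 = -4 + 0*-9 = -4
a_1 = -4 + 1*-9 = -13
a_2 = -4 + 2*-9 = -22
...
= [-4, -13, -22, -31, -40, -49, -58, -67, -76]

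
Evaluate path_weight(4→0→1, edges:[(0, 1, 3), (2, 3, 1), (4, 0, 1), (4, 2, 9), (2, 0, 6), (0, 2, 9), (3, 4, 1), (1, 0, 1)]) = 4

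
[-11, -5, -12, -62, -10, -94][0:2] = [-11, -5]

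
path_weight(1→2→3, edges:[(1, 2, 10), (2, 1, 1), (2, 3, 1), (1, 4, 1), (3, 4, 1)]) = w(1→2)=10 + w(2→3)=1
= 11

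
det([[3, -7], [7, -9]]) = 22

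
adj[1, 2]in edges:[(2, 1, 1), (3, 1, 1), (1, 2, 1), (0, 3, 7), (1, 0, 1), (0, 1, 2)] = 1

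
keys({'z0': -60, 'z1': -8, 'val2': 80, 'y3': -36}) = ['z0', 'z1', 'val2', 'y3']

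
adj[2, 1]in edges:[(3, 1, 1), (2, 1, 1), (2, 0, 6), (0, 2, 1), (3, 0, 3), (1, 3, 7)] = 1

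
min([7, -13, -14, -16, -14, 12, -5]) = -16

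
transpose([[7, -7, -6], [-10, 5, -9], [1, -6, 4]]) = [[7, -10, 1], [-7, 5, -6], [-6, -9, 4]]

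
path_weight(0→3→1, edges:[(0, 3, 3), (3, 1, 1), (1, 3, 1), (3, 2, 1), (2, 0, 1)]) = w(0→3)=3 + w(3→1)=1
= 4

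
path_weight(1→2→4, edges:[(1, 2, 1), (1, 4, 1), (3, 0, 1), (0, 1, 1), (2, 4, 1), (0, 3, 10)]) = w(1→2)=1 + w(2→4)=1
= 2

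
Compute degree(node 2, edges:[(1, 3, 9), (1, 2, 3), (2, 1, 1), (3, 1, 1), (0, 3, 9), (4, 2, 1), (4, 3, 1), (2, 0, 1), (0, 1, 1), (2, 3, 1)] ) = incident: (1,2), (2,1), (4,2), (2,0), (2,3)
= 5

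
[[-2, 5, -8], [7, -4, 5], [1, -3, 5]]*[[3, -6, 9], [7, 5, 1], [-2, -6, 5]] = [[45, 85, -53], [-17, -92, 84], [-28, -51, 31]]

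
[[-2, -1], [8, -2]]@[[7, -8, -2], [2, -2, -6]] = [[-16, 18, 10], [52, -60, -4]]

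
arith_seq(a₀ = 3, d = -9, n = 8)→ [3, -6, -15, -24, -33, -42, -51, -60]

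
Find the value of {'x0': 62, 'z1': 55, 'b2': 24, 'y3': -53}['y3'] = -53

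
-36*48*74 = -127872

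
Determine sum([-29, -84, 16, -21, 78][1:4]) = -89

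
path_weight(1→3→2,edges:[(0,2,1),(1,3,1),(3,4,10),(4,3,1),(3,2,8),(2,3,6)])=w(1→3)=1 + w(3→2)=8
= 9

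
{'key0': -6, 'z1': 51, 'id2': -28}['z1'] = 51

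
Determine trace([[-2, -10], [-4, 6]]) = diagonal: (-2) + 6
= 4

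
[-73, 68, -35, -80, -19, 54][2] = -35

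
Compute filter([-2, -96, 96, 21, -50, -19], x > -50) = keep x where x > -50: -2✓, -96✗, 96✓, 21✓, -50✗, -19✓
= [-2, 96, 21, -19]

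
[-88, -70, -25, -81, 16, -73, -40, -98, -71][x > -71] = keep x where x > -71: -88✗, -70✓, -25✓, -81✗, 16✓, -73✗, -40✓, -98✗, -71✗
= [-70, -25, 16, -40]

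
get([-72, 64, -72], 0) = -72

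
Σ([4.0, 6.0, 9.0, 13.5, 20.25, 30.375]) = 83.125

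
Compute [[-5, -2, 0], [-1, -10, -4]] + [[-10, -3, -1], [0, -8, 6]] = [[-15, -5, -1], [-1, -18, 2]]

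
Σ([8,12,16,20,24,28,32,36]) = 176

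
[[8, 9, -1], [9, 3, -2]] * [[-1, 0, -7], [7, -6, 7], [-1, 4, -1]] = C[0][0] = (8)*(-1) + (9)*(7) + (-1)*(-1) = 56
C[0][1] = (8)*(0) + (9)*(-6) + (-1)*(4) = -58
C[0][2] = (8)*(-7) + (9)*(7) + (-1)*(-1) = 8
C[1][0] = (9)*(-1) + (3)*(7) + (-2)*(-1) = 14
C[1][1] = (9)*(0) + (3)*(-6) + (-2)*(4) = -26
C[1][2] = (9)*(-7) + (3)*(7) + (-2)*(-1) = -40
= [[56, -58, 8], [14, -26, -40]]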